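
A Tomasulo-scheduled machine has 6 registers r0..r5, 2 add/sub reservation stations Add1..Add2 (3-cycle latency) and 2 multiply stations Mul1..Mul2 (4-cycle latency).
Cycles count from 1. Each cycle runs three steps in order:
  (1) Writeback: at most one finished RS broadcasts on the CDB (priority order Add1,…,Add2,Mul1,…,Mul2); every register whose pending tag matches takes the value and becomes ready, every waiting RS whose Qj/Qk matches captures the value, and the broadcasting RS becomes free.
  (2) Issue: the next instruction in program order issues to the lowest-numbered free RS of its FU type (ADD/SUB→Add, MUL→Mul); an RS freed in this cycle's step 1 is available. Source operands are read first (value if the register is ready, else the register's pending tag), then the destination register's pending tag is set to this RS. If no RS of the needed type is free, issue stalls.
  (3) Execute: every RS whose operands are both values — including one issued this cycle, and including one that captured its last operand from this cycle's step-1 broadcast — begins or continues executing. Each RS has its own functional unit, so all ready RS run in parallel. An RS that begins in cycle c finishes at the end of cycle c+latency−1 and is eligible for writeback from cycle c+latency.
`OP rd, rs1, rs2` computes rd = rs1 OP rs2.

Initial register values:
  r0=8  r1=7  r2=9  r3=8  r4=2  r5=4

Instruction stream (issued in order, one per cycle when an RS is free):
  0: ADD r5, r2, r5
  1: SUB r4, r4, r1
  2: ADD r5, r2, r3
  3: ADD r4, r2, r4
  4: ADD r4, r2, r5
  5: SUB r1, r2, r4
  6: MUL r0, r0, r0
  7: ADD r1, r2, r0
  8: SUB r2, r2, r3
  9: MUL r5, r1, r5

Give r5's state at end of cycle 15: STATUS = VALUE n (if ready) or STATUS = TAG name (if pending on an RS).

c1: issue ADD r5<-Add1 | r0:8,r1:7,r2:9,r3:8,r4:2,r5:Add1
c2: issue SUB r4<-Add2 | r0:8,r1:7,r2:9,r3:8,r4:Add2,r5:Add1
c3: stall | r0:8,r1:7,r2:9,r3:8,r4:Add2,r5:Add1
c4: CDB Add1=13; issue ADD r5<-Add1 | r0:8,r1:7,r2:9,r3:8,r4:Add2,r5:Add1
c5: CDB Add2=-5; issue ADD r4<-Add2 | r0:8,r1:7,r2:9,r3:8,r4:Add2,r5:Add1
c6: stall | r0:8,r1:7,r2:9,r3:8,r4:Add2,r5:Add1
c7: CDB Add1=17; issue ADD r4<-Add1 | r0:8,r1:7,r2:9,r3:8,r4:Add1,r5:17
c8: CDB Add2=4; issue SUB r1<-Add2 | r0:8,r1:Add2,r2:9,r3:8,r4:Add1,r5:17
c9: issue MUL r0<-Mul1 | r0:Mul1,r1:Add2,r2:9,r3:8,r4:Add1,r5:17
c10: CDB Add1=26; issue ADD r1<-Add1 | r0:Mul1,r1:Add1,r2:9,r3:8,r4:26,r5:17
c11: stall | r0:Mul1,r1:Add1,r2:9,r3:8,r4:26,r5:17
c12: stall | r0:Mul1,r1:Add1,r2:9,r3:8,r4:26,r5:17
c13: CDB Add2=-17; issue SUB r2<-Add2 | r0:Mul1,r1:Add1,r2:Add2,r3:8,r4:26,r5:17
c14: CDB Mul1=64; issue MUL r5<-Mul1 | r0:64,r1:Add1,r2:Add2,r3:8,r4:26,r5:Mul1
c15: - | r0:64,r1:Add1,r2:Add2,r3:8,r4:26,r5:Mul1

STATUS = TAG Mul1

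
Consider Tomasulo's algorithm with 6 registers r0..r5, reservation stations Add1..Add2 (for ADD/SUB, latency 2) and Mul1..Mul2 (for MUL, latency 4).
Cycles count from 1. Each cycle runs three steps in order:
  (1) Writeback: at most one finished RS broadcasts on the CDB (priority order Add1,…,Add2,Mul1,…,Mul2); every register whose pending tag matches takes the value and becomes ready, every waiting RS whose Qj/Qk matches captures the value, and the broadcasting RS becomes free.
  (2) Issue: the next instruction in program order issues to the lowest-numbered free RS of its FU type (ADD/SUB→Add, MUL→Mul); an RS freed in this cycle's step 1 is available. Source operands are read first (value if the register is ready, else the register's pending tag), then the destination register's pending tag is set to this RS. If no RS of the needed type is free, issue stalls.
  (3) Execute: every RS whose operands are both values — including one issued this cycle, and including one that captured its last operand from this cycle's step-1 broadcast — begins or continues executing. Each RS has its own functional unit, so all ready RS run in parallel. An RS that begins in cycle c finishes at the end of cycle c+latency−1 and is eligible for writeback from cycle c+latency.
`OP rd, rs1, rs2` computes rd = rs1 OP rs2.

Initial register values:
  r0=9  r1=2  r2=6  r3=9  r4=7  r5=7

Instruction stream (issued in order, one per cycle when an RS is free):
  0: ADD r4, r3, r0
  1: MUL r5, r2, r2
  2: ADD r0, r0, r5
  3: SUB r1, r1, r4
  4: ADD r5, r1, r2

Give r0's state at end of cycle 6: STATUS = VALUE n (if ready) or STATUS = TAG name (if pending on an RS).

  c1: issue ADD r4<-Add1  regs: r0:9,r1:2,r2:6,r3:9,r4:Add1,r5:7
  c2: issue MUL r5<-Mul1  regs: r0:9,r1:2,r2:6,r3:9,r4:Add1,r5:Mul1
  c3: CDB Add1=18; issue ADD r0<-Add1  regs: r0:Add1,r1:2,r2:6,r3:9,r4:18,r5:Mul1
  c4: issue SUB r1<-Add2  regs: r0:Add1,r1:Add2,r2:6,r3:9,r4:18,r5:Mul1
  c5: stall  regs: r0:Add1,r1:Add2,r2:6,r3:9,r4:18,r5:Mul1
  c6: CDB Add2=-16; issue ADD r5<-Add2  regs: r0:Add1,r1:-16,r2:6,r3:9,r4:18,r5:Add2

STATUS = TAG Add1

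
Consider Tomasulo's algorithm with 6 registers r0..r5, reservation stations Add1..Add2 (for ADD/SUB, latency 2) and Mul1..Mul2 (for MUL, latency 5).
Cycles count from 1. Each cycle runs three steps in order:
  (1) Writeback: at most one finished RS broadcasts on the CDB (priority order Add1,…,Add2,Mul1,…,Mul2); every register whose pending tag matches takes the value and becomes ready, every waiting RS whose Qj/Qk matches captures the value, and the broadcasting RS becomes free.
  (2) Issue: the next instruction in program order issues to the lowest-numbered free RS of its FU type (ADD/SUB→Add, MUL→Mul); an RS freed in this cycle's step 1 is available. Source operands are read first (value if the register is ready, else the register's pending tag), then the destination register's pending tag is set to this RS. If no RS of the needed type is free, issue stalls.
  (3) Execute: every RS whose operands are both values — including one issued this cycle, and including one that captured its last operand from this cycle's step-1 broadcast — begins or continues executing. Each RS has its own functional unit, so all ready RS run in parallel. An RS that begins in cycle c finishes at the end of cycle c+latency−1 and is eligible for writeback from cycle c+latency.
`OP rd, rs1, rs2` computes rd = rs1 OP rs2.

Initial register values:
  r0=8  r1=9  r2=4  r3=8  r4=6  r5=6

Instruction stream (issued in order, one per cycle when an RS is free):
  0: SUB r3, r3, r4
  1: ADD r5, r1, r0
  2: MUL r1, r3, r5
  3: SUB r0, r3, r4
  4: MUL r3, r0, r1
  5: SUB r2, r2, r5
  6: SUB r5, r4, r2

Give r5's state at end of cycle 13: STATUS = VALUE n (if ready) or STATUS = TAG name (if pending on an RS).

STATUS = VALUE 19

  c1: issue SUB r3<-Add1  regs: r0:8,r1:9,r2:4,r3:Add1,r4:6,r5:6
  c2: issue ADD r5<-Add2  regs: r0:8,r1:9,r2:4,r3:Add1,r4:6,r5:Add2
  c3: CDB Add1=2; issue MUL r1<-Mul1  regs: r0:8,r1:Mul1,r2:4,r3:2,r4:6,r5:Add2
  c4: CDB Add2=17; issue SUB r0<-Add1  regs: r0:Add1,r1:Mul1,r2:4,r3:2,r4:6,r5:17
  c5: issue MUL r3<-Mul2  regs: r0:Add1,r1:Mul1,r2:4,r3:Mul2,r4:6,r5:17
  c6: CDB Add1=-4; issue SUB r2<-Add1  regs: r0:-4,r1:Mul1,r2:Add1,r3:Mul2,r4:6,r5:17
  c7: issue SUB r5<-Add2  regs: r0:-4,r1:Mul1,r2:Add1,r3:Mul2,r4:6,r5:Add2
  c8: CDB Add1=-13  regs: r0:-4,r1:Mul1,r2:-13,r3:Mul2,r4:6,r5:Add2
  c9: CDB Mul1=34  regs: r0:-4,r1:34,r2:-13,r3:Mul2,r4:6,r5:Add2
  c10: CDB Add2=19  regs: r0:-4,r1:34,r2:-13,r3:Mul2,r4:6,r5:19
  c11: -  regs: r0:-4,r1:34,r2:-13,r3:Mul2,r4:6,r5:19
  c12: -  regs: r0:-4,r1:34,r2:-13,r3:Mul2,r4:6,r5:19
  c13: -  regs: r0:-4,r1:34,r2:-13,r3:Mul2,r4:6,r5:19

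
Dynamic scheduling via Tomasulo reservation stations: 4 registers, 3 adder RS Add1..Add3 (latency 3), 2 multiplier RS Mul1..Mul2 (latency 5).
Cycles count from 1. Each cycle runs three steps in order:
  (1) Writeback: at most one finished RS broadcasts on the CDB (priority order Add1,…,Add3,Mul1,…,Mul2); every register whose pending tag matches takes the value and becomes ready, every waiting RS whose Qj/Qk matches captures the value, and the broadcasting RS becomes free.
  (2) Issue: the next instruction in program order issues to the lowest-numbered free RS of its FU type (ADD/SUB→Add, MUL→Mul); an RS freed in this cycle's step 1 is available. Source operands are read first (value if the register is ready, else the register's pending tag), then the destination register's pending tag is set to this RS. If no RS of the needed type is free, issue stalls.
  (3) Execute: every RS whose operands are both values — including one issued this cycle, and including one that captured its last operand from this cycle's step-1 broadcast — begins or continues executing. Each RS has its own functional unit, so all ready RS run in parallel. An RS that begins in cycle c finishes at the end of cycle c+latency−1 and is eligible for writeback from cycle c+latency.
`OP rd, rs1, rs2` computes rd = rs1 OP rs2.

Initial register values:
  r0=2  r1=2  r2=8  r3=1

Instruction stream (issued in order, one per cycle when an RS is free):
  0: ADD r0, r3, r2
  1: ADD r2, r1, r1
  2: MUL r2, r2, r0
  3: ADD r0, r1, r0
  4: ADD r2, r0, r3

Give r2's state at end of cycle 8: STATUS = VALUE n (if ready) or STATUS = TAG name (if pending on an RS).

  c1: issue ADD r0<-Add1  regs: r0:Add1,r1:2,r2:8,r3:1
  c2: issue ADD r2<-Add2  regs: r0:Add1,r1:2,r2:Add2,r3:1
  c3: issue MUL r2<-Mul1  regs: r0:Add1,r1:2,r2:Mul1,r3:1
  c4: CDB Add1=9; issue ADD r0<-Add1  regs: r0:Add1,r1:2,r2:Mul1,r3:1
  c5: CDB Add2=4; issue ADD r2<-Add2  regs: r0:Add1,r1:2,r2:Add2,r3:1
  c6: -  regs: r0:Add1,r1:2,r2:Add2,r3:1
  c7: CDB Add1=11  regs: r0:11,r1:2,r2:Add2,r3:1
  c8: -  regs: r0:11,r1:2,r2:Add2,r3:1

STATUS = TAG Add2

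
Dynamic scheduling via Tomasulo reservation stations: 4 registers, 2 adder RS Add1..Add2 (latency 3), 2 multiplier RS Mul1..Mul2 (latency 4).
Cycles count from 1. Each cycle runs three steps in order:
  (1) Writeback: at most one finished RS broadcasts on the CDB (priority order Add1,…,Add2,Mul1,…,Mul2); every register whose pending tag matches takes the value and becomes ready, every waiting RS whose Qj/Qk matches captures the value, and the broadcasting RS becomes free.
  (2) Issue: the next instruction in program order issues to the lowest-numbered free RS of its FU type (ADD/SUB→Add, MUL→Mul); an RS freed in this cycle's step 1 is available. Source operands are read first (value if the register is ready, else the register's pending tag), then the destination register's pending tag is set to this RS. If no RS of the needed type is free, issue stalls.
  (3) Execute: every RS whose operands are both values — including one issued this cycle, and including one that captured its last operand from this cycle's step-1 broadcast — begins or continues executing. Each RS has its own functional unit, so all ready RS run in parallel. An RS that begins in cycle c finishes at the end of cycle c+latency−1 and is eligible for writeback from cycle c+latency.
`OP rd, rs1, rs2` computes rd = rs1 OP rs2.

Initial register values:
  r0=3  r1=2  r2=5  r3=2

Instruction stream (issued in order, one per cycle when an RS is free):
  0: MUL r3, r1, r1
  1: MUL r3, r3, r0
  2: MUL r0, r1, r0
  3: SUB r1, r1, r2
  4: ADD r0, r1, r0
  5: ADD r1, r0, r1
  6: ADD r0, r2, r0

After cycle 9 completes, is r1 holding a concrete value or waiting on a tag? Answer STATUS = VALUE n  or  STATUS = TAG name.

cycle 1: issue MUL r3<-Mul1 // r0:3,r1:2,r2:5,r3:Mul1
cycle 2: issue MUL r3<-Mul2 // r0:3,r1:2,r2:5,r3:Mul2
cycle 3: stall // r0:3,r1:2,r2:5,r3:Mul2
cycle 4: stall // r0:3,r1:2,r2:5,r3:Mul2
cycle 5: CDB Mul1=4; issue MUL r0<-Mul1 // r0:Mul1,r1:2,r2:5,r3:Mul2
cycle 6: issue SUB r1<-Add1 // r0:Mul1,r1:Add1,r2:5,r3:Mul2
cycle 7: issue ADD r0<-Add2 // r0:Add2,r1:Add1,r2:5,r3:Mul2
cycle 8: stall // r0:Add2,r1:Add1,r2:5,r3:Mul2
cycle 9: CDB Add1=-3; issue ADD r1<-Add1 // r0:Add2,r1:Add1,r2:5,r3:Mul2

STATUS = TAG Add1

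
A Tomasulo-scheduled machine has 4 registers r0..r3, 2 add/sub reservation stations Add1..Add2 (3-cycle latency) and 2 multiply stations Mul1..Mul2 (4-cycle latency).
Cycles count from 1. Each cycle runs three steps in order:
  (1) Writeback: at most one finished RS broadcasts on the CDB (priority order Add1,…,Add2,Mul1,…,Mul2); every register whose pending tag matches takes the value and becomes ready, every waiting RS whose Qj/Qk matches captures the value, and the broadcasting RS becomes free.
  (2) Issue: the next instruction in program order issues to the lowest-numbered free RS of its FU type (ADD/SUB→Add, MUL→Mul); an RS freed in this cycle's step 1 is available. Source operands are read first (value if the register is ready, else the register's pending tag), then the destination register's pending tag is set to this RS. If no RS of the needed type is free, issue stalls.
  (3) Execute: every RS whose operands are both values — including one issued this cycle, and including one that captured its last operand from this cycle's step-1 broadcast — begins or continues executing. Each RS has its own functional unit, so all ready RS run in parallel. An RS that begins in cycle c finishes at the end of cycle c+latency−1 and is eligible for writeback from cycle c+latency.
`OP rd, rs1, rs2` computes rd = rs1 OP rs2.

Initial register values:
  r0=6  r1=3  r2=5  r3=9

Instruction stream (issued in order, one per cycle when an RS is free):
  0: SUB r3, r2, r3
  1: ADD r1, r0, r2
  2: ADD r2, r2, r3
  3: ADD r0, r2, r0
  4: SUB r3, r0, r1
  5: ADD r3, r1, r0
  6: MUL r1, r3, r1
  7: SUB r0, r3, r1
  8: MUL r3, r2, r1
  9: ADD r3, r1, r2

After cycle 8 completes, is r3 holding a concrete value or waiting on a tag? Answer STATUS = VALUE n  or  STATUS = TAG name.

  c1: issue SUB r3<-Add1  regs: r0:6,r1:3,r2:5,r3:Add1
  c2: issue ADD r1<-Add2  regs: r0:6,r1:Add2,r2:5,r3:Add1
  c3: stall  regs: r0:6,r1:Add2,r2:5,r3:Add1
  c4: CDB Add1=-4; issue ADD r2<-Add1  regs: r0:6,r1:Add2,r2:Add1,r3:-4
  c5: CDB Add2=11; issue ADD r0<-Add2  regs: r0:Add2,r1:11,r2:Add1,r3:-4
  c6: stall  regs: r0:Add2,r1:11,r2:Add1,r3:-4
  c7: CDB Add1=1; issue SUB r3<-Add1  regs: r0:Add2,r1:11,r2:1,r3:Add1
  c8: stall  regs: r0:Add2,r1:11,r2:1,r3:Add1

STATUS = TAG Add1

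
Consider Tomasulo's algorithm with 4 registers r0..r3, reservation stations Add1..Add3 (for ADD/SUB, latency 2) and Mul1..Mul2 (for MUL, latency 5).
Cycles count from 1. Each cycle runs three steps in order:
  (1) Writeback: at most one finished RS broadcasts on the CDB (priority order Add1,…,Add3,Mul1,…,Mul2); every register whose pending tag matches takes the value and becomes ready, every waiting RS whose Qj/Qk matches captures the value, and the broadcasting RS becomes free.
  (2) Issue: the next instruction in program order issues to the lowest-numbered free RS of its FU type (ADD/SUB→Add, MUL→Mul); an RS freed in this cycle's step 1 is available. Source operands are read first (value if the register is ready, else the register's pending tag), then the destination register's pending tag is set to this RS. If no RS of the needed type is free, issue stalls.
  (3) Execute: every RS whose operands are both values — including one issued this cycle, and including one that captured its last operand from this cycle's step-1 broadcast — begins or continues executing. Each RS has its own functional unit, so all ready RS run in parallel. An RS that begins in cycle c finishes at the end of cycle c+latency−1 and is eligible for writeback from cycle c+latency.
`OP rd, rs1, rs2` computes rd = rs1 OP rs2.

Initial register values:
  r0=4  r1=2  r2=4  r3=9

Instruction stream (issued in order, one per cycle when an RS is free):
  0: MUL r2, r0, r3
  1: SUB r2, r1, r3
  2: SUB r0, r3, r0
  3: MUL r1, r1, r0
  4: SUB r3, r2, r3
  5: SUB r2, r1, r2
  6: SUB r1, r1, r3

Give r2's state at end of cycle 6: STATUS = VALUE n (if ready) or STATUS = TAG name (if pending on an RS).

STATUS = TAG Add2

cycle 1: issue MUL r2<-Mul1 // r0:4,r1:2,r2:Mul1,r3:9
cycle 2: issue SUB r2<-Add1 // r0:4,r1:2,r2:Add1,r3:9
cycle 3: issue SUB r0<-Add2 // r0:Add2,r1:2,r2:Add1,r3:9
cycle 4: CDB Add1=-7; issue MUL r1<-Mul2 // r0:Add2,r1:Mul2,r2:-7,r3:9
cycle 5: CDB Add2=5; issue SUB r3<-Add1 // r0:5,r1:Mul2,r2:-7,r3:Add1
cycle 6: CDB Mul1=36; issue SUB r2<-Add2 // r0:5,r1:Mul2,r2:Add2,r3:Add1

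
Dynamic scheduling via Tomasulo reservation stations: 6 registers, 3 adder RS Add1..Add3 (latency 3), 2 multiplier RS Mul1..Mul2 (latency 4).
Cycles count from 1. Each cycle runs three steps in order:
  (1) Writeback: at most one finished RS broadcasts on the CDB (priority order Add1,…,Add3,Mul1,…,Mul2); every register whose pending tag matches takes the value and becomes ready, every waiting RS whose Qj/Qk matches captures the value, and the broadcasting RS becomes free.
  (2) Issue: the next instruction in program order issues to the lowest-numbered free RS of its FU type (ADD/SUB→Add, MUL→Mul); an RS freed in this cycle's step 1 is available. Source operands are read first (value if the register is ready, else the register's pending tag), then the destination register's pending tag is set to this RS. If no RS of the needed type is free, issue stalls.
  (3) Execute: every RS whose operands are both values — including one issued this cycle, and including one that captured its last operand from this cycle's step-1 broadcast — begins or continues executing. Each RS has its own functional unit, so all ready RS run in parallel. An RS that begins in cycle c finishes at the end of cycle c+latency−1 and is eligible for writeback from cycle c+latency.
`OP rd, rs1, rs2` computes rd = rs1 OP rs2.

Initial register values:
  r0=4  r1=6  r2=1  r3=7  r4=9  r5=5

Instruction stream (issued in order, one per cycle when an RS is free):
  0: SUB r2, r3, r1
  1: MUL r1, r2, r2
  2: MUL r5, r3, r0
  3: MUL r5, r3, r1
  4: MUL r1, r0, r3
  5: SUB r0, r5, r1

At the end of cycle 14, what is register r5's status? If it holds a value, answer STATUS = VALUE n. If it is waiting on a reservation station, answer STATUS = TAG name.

STATUS = VALUE 7

  c1: issue SUB r2<-Add1  regs: r0:4,r1:6,r2:Add1,r3:7,r4:9,r5:5
  c2: issue MUL r1<-Mul1  regs: r0:4,r1:Mul1,r2:Add1,r3:7,r4:9,r5:5
  c3: issue MUL r5<-Mul2  regs: r0:4,r1:Mul1,r2:Add1,r3:7,r4:9,r5:Mul2
  c4: CDB Add1=1; stall  regs: r0:4,r1:Mul1,r2:1,r3:7,r4:9,r5:Mul2
  c5: stall  regs: r0:4,r1:Mul1,r2:1,r3:7,r4:9,r5:Mul2
  c6: stall  regs: r0:4,r1:Mul1,r2:1,r3:7,r4:9,r5:Mul2
  c7: CDB Mul2=28; issue MUL r5<-Mul2  regs: r0:4,r1:Mul1,r2:1,r3:7,r4:9,r5:Mul2
  c8: CDB Mul1=1; issue MUL r1<-Mul1  regs: r0:4,r1:Mul1,r2:1,r3:7,r4:9,r5:Mul2
  c9: issue SUB r0<-Add1  regs: r0:Add1,r1:Mul1,r2:1,r3:7,r4:9,r5:Mul2
  c10: -  regs: r0:Add1,r1:Mul1,r2:1,r3:7,r4:9,r5:Mul2
  c11: -  regs: r0:Add1,r1:Mul1,r2:1,r3:7,r4:9,r5:Mul2
  c12: CDB Mul1=28  regs: r0:Add1,r1:28,r2:1,r3:7,r4:9,r5:Mul2
  c13: CDB Mul2=7  regs: r0:Add1,r1:28,r2:1,r3:7,r4:9,r5:7
  c14: -  regs: r0:Add1,r1:28,r2:1,r3:7,r4:9,r5:7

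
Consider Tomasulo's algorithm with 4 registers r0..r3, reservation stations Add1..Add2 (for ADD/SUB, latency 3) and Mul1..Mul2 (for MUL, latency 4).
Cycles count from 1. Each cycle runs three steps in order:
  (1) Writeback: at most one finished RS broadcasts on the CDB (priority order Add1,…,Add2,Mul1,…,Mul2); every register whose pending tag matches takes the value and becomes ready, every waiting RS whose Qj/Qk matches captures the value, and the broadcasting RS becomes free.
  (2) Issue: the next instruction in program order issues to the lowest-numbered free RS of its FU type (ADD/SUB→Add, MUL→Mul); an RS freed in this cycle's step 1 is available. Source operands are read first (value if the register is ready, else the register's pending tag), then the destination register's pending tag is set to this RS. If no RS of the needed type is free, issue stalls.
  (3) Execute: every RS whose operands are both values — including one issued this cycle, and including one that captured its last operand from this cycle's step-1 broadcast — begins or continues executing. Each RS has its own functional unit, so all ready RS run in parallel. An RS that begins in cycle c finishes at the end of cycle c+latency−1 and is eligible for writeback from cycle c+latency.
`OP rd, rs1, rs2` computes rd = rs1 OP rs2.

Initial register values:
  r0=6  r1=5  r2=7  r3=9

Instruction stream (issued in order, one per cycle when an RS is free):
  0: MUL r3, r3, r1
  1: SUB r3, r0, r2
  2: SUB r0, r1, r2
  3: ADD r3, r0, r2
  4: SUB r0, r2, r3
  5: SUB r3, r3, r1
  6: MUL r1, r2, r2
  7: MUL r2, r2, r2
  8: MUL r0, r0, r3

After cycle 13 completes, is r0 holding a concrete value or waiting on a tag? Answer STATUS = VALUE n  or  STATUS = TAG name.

c1: issue MUL r3<-Mul1 | r0:6,r1:5,r2:7,r3:Mul1
c2: issue SUB r3<-Add1 | r0:6,r1:5,r2:7,r3:Add1
c3: issue SUB r0<-Add2 | r0:Add2,r1:5,r2:7,r3:Add1
c4: stall | r0:Add2,r1:5,r2:7,r3:Add1
c5: CDB Add1=-1; issue ADD r3<-Add1 | r0:Add2,r1:5,r2:7,r3:Add1
c6: CDB Add2=-2; issue SUB r0<-Add2 | r0:Add2,r1:5,r2:7,r3:Add1
c7: CDB Mul1=45; stall | r0:Add2,r1:5,r2:7,r3:Add1
c8: stall | r0:Add2,r1:5,r2:7,r3:Add1
c9: CDB Add1=5; issue SUB r3<-Add1 | r0:Add2,r1:5,r2:7,r3:Add1
c10: issue MUL r1<-Mul1 | r0:Add2,r1:Mul1,r2:7,r3:Add1
c11: issue MUL r2<-Mul2 | r0:Add2,r1:Mul1,r2:Mul2,r3:Add1
c12: CDB Add1=0; stall | r0:Add2,r1:Mul1,r2:Mul2,r3:0
c13: CDB Add2=2; stall | r0:2,r1:Mul1,r2:Mul2,r3:0

STATUS = VALUE 2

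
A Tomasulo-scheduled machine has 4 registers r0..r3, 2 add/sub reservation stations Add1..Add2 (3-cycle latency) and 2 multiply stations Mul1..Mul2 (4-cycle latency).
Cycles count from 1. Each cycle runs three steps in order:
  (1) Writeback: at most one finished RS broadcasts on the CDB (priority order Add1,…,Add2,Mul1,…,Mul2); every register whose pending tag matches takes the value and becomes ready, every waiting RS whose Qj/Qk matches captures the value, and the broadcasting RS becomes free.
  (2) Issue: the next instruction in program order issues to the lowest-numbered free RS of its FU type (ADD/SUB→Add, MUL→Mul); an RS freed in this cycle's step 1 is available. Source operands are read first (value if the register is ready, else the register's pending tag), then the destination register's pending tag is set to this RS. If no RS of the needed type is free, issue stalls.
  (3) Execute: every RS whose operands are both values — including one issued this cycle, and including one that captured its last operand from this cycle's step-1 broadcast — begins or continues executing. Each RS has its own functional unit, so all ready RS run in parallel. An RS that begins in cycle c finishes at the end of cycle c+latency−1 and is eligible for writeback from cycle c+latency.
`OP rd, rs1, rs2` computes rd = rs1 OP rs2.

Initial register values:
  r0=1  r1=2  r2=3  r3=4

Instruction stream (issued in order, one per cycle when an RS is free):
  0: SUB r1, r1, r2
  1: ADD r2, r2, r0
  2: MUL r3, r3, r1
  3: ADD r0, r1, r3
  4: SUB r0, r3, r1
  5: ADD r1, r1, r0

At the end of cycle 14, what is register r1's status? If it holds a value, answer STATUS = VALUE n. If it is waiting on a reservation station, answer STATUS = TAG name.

STATUS = TAG Add1

c1: issue SUB r1<-Add1 | r0:1,r1:Add1,r2:3,r3:4
c2: issue ADD r2<-Add2 | r0:1,r1:Add1,r2:Add2,r3:4
c3: issue MUL r3<-Mul1 | r0:1,r1:Add1,r2:Add2,r3:Mul1
c4: CDB Add1=-1; issue ADD r0<-Add1 | r0:Add1,r1:-1,r2:Add2,r3:Mul1
c5: CDB Add2=4; issue SUB r0<-Add2 | r0:Add2,r1:-1,r2:4,r3:Mul1
c6: stall | r0:Add2,r1:-1,r2:4,r3:Mul1
c7: stall | r0:Add2,r1:-1,r2:4,r3:Mul1
c8: CDB Mul1=-4; stall | r0:Add2,r1:-1,r2:4,r3:-4
c9: stall | r0:Add2,r1:-1,r2:4,r3:-4
c10: stall | r0:Add2,r1:-1,r2:4,r3:-4
c11: CDB Add1=-5; issue ADD r1<-Add1 | r0:Add2,r1:Add1,r2:4,r3:-4
c12: CDB Add2=-3 | r0:-3,r1:Add1,r2:4,r3:-4
c13: - | r0:-3,r1:Add1,r2:4,r3:-4
c14: - | r0:-3,r1:Add1,r2:4,r3:-4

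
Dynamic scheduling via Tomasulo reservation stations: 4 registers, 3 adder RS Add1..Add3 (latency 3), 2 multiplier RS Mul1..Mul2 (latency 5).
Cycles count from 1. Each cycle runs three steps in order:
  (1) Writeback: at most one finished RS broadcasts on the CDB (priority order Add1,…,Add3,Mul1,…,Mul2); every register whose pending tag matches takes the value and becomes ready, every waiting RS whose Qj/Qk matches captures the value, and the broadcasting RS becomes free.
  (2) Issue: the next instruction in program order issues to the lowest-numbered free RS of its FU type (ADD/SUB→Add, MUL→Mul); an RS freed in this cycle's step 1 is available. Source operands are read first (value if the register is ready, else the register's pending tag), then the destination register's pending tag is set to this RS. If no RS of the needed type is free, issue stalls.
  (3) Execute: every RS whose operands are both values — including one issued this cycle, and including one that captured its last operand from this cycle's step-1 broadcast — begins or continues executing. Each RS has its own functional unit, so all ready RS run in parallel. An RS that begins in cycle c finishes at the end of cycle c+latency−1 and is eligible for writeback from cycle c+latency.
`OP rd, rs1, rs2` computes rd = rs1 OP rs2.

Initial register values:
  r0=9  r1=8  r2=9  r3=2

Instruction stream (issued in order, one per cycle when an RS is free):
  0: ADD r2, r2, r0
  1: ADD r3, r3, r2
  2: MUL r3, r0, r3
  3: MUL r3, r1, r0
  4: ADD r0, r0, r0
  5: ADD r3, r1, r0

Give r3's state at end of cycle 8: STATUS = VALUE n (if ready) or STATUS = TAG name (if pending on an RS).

  c1: issue ADD r2<-Add1  regs: r0:9,r1:8,r2:Add1,r3:2
  c2: issue ADD r3<-Add2  regs: r0:9,r1:8,r2:Add1,r3:Add2
  c3: issue MUL r3<-Mul1  regs: r0:9,r1:8,r2:Add1,r3:Mul1
  c4: CDB Add1=18; issue MUL r3<-Mul2  regs: r0:9,r1:8,r2:18,r3:Mul2
  c5: issue ADD r0<-Add1  regs: r0:Add1,r1:8,r2:18,r3:Mul2
  c6: issue ADD r3<-Add3  regs: r0:Add1,r1:8,r2:18,r3:Add3
  c7: CDB Add2=20  regs: r0:Add1,r1:8,r2:18,r3:Add3
  c8: CDB Add1=18  regs: r0:18,r1:8,r2:18,r3:Add3

STATUS = TAG Add3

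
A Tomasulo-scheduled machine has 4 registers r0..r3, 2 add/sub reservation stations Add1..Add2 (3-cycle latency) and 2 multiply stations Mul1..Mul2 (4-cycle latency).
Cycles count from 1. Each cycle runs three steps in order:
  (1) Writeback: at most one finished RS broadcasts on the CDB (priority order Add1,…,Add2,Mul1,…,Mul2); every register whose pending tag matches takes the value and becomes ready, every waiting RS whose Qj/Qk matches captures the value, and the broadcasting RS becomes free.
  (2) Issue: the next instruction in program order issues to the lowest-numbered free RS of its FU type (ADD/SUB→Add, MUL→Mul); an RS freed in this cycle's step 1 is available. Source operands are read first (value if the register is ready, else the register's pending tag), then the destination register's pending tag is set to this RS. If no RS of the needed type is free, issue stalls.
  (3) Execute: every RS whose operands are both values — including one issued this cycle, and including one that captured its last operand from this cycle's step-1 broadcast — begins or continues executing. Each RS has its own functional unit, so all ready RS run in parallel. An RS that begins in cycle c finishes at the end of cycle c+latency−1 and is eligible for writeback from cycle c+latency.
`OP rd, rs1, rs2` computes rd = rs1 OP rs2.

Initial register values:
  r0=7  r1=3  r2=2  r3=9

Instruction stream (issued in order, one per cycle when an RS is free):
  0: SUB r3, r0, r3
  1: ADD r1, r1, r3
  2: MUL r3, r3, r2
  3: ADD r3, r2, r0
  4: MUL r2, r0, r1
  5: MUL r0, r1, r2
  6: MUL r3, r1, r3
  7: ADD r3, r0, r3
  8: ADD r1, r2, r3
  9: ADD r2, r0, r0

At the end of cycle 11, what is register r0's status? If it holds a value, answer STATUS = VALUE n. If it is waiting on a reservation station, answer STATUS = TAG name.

STATUS = TAG Mul1

  c1: issue SUB r3<-Add1  regs: r0:7,r1:3,r2:2,r3:Add1
  c2: issue ADD r1<-Add2  regs: r0:7,r1:Add2,r2:2,r3:Add1
  c3: issue MUL r3<-Mul1  regs: r0:7,r1:Add2,r2:2,r3:Mul1
  c4: CDB Add1=-2; issue ADD r3<-Add1  regs: r0:7,r1:Add2,r2:2,r3:Add1
  c5: issue MUL r2<-Mul2  regs: r0:7,r1:Add2,r2:Mul2,r3:Add1
  c6: stall  regs: r0:7,r1:Add2,r2:Mul2,r3:Add1
  c7: CDB Add1=9; stall  regs: r0:7,r1:Add2,r2:Mul2,r3:9
  c8: CDB Add2=1; stall  regs: r0:7,r1:1,r2:Mul2,r3:9
  c9: CDB Mul1=-4; issue MUL r0<-Mul1  regs: r0:Mul1,r1:1,r2:Mul2,r3:9
  c10: stall  regs: r0:Mul1,r1:1,r2:Mul2,r3:9
  c11: stall  regs: r0:Mul1,r1:1,r2:Mul2,r3:9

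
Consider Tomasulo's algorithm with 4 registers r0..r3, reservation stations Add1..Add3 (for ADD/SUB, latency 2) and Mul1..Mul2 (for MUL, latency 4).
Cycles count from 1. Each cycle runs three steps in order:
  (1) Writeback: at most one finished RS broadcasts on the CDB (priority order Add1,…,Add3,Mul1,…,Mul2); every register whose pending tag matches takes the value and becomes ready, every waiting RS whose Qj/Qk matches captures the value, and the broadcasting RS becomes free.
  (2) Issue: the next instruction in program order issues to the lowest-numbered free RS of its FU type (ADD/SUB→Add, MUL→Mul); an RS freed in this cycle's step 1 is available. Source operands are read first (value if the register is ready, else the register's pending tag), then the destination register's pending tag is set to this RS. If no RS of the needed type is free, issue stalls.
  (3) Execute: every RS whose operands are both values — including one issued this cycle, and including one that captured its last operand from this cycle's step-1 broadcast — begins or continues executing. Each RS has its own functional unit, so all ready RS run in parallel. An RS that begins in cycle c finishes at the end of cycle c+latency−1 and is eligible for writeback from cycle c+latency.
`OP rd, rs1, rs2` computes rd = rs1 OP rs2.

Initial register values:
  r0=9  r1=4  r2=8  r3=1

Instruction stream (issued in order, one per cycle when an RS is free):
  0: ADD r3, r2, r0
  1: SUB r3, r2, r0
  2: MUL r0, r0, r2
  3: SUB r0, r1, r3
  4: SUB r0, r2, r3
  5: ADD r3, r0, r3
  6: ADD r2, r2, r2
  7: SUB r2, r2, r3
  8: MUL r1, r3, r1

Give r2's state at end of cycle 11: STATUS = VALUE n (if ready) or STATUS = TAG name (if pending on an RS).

c1: issue ADD r3<-Add1 | r0:9,r1:4,r2:8,r3:Add1
c2: issue SUB r3<-Add2 | r0:9,r1:4,r2:8,r3:Add2
c3: CDB Add1=17; issue MUL r0<-Mul1 | r0:Mul1,r1:4,r2:8,r3:Add2
c4: CDB Add2=-1; issue SUB r0<-Add1 | r0:Add1,r1:4,r2:8,r3:-1
c5: issue SUB r0<-Add2 | r0:Add2,r1:4,r2:8,r3:-1
c6: CDB Add1=5; issue ADD r3<-Add1 | r0:Add2,r1:4,r2:8,r3:Add1
c7: CDB Add2=9; issue ADD r2<-Add2 | r0:9,r1:4,r2:Add2,r3:Add1
c8: CDB Mul1=72; issue SUB r2<-Add3 | r0:9,r1:4,r2:Add3,r3:Add1
c9: CDB Add1=8; issue MUL r1<-Mul1 | r0:9,r1:Mul1,r2:Add3,r3:8
c10: CDB Add2=16 | r0:9,r1:Mul1,r2:Add3,r3:8
c11: - | r0:9,r1:Mul1,r2:Add3,r3:8

STATUS = TAG Add3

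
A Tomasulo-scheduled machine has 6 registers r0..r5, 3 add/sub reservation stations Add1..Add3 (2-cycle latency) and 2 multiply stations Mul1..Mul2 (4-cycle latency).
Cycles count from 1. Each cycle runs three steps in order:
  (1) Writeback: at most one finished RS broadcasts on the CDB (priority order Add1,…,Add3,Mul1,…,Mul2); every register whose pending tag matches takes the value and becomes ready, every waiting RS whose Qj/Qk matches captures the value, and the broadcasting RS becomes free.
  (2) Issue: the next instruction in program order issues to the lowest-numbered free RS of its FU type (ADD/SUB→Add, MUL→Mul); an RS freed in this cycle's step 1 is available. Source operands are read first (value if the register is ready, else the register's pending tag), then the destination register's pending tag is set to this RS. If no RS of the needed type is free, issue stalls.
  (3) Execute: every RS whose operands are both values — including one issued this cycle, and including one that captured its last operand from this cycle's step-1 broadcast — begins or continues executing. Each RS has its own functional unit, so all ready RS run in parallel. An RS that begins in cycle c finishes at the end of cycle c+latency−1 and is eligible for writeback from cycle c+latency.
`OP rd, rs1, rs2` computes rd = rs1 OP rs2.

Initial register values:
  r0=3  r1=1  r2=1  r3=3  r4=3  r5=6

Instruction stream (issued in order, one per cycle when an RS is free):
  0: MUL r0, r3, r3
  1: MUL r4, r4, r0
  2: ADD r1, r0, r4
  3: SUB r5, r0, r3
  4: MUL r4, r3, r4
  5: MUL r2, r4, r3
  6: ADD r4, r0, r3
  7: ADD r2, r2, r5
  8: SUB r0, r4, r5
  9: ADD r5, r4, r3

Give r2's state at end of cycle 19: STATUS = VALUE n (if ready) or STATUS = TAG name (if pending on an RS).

c1: issue MUL r0<-Mul1 | r0:Mul1,r1:1,r2:1,r3:3,r4:3,r5:6
c2: issue MUL r4<-Mul2 | r0:Mul1,r1:1,r2:1,r3:3,r4:Mul2,r5:6
c3: issue ADD r1<-Add1 | r0:Mul1,r1:Add1,r2:1,r3:3,r4:Mul2,r5:6
c4: issue SUB r5<-Add2 | r0:Mul1,r1:Add1,r2:1,r3:3,r4:Mul2,r5:Add2
c5: CDB Mul1=9; issue MUL r4<-Mul1 | r0:9,r1:Add1,r2:1,r3:3,r4:Mul1,r5:Add2
c6: stall | r0:9,r1:Add1,r2:1,r3:3,r4:Mul1,r5:Add2
c7: CDB Add2=6; stall | r0:9,r1:Add1,r2:1,r3:3,r4:Mul1,r5:6
c8: stall | r0:9,r1:Add1,r2:1,r3:3,r4:Mul1,r5:6
c9: CDB Mul2=27; issue MUL r2<-Mul2 | r0:9,r1:Add1,r2:Mul2,r3:3,r4:Mul1,r5:6
c10: issue ADD r4<-Add2 | r0:9,r1:Add1,r2:Mul2,r3:3,r4:Add2,r5:6
c11: CDB Add1=36; issue ADD r2<-Add1 | r0:9,r1:36,r2:Add1,r3:3,r4:Add2,r5:6
c12: CDB Add2=12; issue SUB r0<-Add2 | r0:Add2,r1:36,r2:Add1,r3:3,r4:12,r5:6
c13: CDB Mul1=81; issue ADD r5<-Add3 | r0:Add2,r1:36,r2:Add1,r3:3,r4:12,r5:Add3
c14: CDB Add2=6 | r0:6,r1:36,r2:Add1,r3:3,r4:12,r5:Add3
c15: CDB Add3=15 | r0:6,r1:36,r2:Add1,r3:3,r4:12,r5:15
c16: - | r0:6,r1:36,r2:Add1,r3:3,r4:12,r5:15
c17: CDB Mul2=243 | r0:6,r1:36,r2:Add1,r3:3,r4:12,r5:15
c18: - | r0:6,r1:36,r2:Add1,r3:3,r4:12,r5:15
c19: CDB Add1=249 | r0:6,r1:36,r2:249,r3:3,r4:12,r5:15

STATUS = VALUE 249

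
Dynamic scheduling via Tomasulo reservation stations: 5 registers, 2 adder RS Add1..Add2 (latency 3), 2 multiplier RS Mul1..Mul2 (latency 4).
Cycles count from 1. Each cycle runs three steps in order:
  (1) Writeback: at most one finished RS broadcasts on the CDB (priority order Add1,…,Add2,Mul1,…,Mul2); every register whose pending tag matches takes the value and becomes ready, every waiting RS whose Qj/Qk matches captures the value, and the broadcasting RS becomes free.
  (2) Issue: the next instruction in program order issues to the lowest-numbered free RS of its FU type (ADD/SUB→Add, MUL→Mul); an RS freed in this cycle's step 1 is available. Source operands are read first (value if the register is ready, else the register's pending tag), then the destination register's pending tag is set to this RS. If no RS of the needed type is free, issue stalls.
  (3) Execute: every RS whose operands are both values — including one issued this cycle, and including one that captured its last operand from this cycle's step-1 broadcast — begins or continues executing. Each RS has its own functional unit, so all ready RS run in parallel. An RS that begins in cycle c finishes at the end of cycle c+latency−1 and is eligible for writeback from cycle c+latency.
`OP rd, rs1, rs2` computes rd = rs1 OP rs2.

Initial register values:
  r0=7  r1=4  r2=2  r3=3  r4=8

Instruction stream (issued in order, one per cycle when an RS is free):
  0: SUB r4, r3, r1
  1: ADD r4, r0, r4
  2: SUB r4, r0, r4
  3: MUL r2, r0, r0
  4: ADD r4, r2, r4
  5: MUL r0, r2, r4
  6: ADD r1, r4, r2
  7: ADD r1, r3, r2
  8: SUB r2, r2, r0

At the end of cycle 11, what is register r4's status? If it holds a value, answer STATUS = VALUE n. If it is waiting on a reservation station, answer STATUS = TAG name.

STATUS = TAG Add2

c1: issue SUB r4<-Add1 | r0:7,r1:4,r2:2,r3:3,r4:Add1
c2: issue ADD r4<-Add2 | r0:7,r1:4,r2:2,r3:3,r4:Add2
c3: stall | r0:7,r1:4,r2:2,r3:3,r4:Add2
c4: CDB Add1=-1; issue SUB r4<-Add1 | r0:7,r1:4,r2:2,r3:3,r4:Add1
c5: issue MUL r2<-Mul1 | r0:7,r1:4,r2:Mul1,r3:3,r4:Add1
c6: stall | r0:7,r1:4,r2:Mul1,r3:3,r4:Add1
c7: CDB Add2=6; issue ADD r4<-Add2 | r0:7,r1:4,r2:Mul1,r3:3,r4:Add2
c8: issue MUL r0<-Mul2 | r0:Mul2,r1:4,r2:Mul1,r3:3,r4:Add2
c9: CDB Mul1=49; stall | r0:Mul2,r1:4,r2:49,r3:3,r4:Add2
c10: CDB Add1=1; issue ADD r1<-Add1 | r0:Mul2,r1:Add1,r2:49,r3:3,r4:Add2
c11: stall | r0:Mul2,r1:Add1,r2:49,r3:3,r4:Add2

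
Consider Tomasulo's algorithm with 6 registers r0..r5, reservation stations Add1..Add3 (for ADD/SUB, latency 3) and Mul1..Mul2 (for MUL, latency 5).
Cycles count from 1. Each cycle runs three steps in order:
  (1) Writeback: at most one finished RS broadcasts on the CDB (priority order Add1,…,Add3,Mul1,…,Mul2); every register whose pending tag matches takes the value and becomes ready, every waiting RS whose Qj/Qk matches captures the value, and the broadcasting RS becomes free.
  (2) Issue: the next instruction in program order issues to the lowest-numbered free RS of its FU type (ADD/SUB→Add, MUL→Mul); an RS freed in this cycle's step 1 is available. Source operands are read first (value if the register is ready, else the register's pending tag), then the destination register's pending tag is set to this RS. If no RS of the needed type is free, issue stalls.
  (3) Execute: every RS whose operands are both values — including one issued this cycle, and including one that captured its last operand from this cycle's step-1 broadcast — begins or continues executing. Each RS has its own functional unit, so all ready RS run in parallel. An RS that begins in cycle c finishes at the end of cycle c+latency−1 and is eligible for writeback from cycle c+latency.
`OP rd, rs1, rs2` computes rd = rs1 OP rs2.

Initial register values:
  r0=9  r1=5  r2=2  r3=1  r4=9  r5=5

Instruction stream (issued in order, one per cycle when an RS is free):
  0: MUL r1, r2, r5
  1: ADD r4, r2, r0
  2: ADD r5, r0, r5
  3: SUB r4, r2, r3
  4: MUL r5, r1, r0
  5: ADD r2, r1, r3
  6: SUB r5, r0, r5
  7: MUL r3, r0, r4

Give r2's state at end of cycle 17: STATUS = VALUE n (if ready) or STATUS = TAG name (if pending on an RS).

STATUS = VALUE 11

cycle 1: issue MUL r1<-Mul1 // r0:9,r1:Mul1,r2:2,r3:1,r4:9,r5:5
cycle 2: issue ADD r4<-Add1 // r0:9,r1:Mul1,r2:2,r3:1,r4:Add1,r5:5
cycle 3: issue ADD r5<-Add2 // r0:9,r1:Mul1,r2:2,r3:1,r4:Add1,r5:Add2
cycle 4: issue SUB r4<-Add3 // r0:9,r1:Mul1,r2:2,r3:1,r4:Add3,r5:Add2
cycle 5: CDB Add1=11; issue MUL r5<-Mul2 // r0:9,r1:Mul1,r2:2,r3:1,r4:Add3,r5:Mul2
cycle 6: CDB Add2=14; issue ADD r2<-Add1 // r0:9,r1:Mul1,r2:Add1,r3:1,r4:Add3,r5:Mul2
cycle 7: CDB Add3=1; issue SUB r5<-Add2 // r0:9,r1:Mul1,r2:Add1,r3:1,r4:1,r5:Add2
cycle 8: CDB Mul1=10; issue MUL r3<-Mul1 // r0:9,r1:10,r2:Add1,r3:Mul1,r4:1,r5:Add2
cycle 9: - // r0:9,r1:10,r2:Add1,r3:Mul1,r4:1,r5:Add2
cycle 10: - // r0:9,r1:10,r2:Add1,r3:Mul1,r4:1,r5:Add2
cycle 11: CDB Add1=11 // r0:9,r1:10,r2:11,r3:Mul1,r4:1,r5:Add2
cycle 12: - // r0:9,r1:10,r2:11,r3:Mul1,r4:1,r5:Add2
cycle 13: CDB Mul1=9 // r0:9,r1:10,r2:11,r3:9,r4:1,r5:Add2
cycle 14: CDB Mul2=90 // r0:9,r1:10,r2:11,r3:9,r4:1,r5:Add2
cycle 15: - // r0:9,r1:10,r2:11,r3:9,r4:1,r5:Add2
cycle 16: - // r0:9,r1:10,r2:11,r3:9,r4:1,r5:Add2
cycle 17: CDB Add2=-81 // r0:9,r1:10,r2:11,r3:9,r4:1,r5:-81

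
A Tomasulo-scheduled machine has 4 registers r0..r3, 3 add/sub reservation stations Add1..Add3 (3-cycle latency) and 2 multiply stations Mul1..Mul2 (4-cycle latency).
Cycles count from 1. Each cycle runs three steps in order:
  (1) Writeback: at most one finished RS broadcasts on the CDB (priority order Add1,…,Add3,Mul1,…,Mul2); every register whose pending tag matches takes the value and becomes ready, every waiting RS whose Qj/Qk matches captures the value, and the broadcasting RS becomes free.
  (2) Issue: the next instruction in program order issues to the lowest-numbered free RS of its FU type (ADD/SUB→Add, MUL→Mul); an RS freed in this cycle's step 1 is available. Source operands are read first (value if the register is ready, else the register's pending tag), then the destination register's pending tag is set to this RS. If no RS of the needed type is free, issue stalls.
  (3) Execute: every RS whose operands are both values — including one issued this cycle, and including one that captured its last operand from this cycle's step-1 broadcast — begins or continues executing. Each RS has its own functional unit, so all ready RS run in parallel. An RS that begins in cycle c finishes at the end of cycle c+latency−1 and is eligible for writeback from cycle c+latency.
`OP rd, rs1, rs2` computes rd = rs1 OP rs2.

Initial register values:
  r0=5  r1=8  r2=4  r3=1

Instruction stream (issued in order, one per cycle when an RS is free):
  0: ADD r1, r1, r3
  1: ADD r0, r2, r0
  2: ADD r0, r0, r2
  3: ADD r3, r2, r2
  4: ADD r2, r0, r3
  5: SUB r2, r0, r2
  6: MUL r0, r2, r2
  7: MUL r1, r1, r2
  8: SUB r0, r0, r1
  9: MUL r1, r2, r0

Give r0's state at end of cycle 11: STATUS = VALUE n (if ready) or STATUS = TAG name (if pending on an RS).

STATUS = TAG Add3

cycle 1: issue ADD r1<-Add1 // r0:5,r1:Add1,r2:4,r3:1
cycle 2: issue ADD r0<-Add2 // r0:Add2,r1:Add1,r2:4,r3:1
cycle 3: issue ADD r0<-Add3 // r0:Add3,r1:Add1,r2:4,r3:1
cycle 4: CDB Add1=9; issue ADD r3<-Add1 // r0:Add3,r1:9,r2:4,r3:Add1
cycle 5: CDB Add2=9; issue ADD r2<-Add2 // r0:Add3,r1:9,r2:Add2,r3:Add1
cycle 6: stall // r0:Add3,r1:9,r2:Add2,r3:Add1
cycle 7: CDB Add1=8; issue SUB r2<-Add1 // r0:Add3,r1:9,r2:Add1,r3:8
cycle 8: CDB Add3=13; issue MUL r0<-Mul1 // r0:Mul1,r1:9,r2:Add1,r3:8
cycle 9: issue MUL r1<-Mul2 // r0:Mul1,r1:Mul2,r2:Add1,r3:8
cycle 10: issue SUB r0<-Add3 // r0:Add3,r1:Mul2,r2:Add1,r3:8
cycle 11: CDB Add2=21; stall // r0:Add3,r1:Mul2,r2:Add1,r3:8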